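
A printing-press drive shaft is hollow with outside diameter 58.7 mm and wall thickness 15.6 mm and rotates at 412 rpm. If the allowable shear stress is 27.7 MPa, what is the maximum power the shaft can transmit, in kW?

45.2 kW

J = π(d_o⁴ − d_i⁴)/32 = π(0.0587⁴ − 0.0275⁴)/32 = 1.109×10^-6 m⁴.
T_max = τ_allow·J/r = 2.77×10^7 × 1.109×10^-6 / 0.0294 = 1047 N·m.
ω = 2π·412/60 = 43.14 rad/s, so P_max = T_max·ω = 4.518×10^4 W.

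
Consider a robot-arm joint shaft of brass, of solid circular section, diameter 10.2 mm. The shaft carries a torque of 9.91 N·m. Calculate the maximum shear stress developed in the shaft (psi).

6900 psi

J = πd⁴/32 = π(0.0102)⁴/32 = 1.063×10^-9 m⁴.
τ_max = T·r/J = 9.910 × 0.00510 / 1.063×10^-9 = 4.756×10^7 Pa.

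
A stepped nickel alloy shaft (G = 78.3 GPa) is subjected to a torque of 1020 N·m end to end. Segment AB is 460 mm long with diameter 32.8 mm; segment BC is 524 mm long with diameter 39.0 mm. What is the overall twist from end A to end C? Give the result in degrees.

4.74°

J_AB = π(0.0328)⁴/32 = 1.14×10^-7 m⁴; J_BC = π(0.0390)⁴/32 = 2.27×10^-7 m⁴.
θ = (T/G)·Σ L_i/J_i = (1020/78.3×10⁹)·(0.460/1.14×10^-7 + 0.524/2.27×10^-7) = 0.08279 rad.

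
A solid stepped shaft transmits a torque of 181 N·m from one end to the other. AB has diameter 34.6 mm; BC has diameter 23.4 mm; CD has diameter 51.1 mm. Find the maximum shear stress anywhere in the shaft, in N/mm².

71.9 N/mm²

Under the same torque, τ_max = 16T/(πd³) is largest where d is smallest — segment BC (d = 23.4 mm).
τ_max = 16·181.0/(π·(0.0234)³) = 7.195×10^7 Pa.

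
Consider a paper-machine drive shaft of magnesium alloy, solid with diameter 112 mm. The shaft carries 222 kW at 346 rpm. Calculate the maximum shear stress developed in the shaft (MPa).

22.2 MPa

ω = 2π·346/60 = 36.23 rad/s, so T = P/ω = 222×10³ / 36.23 = 6127 N·m.
J = πd⁴/32 = π(0.112)⁴/32 = 1.545×10^-5 m⁴.
τ_max = T·r/J = 6127 × 0.0560 / 1.545×10^-5 = 2.221×10^7 Pa.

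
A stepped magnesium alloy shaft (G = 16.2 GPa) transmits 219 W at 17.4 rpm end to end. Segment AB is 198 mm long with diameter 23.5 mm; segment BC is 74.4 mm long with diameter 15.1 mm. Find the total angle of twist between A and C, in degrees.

ω = 2π·17.4/60 = 1.822 rad/s, so T = P/ω = 219 / 1.822 = 120.2 N·m.
J_AB = π(0.0235)⁴/32 = 2.99×10^-8 m⁴; J_BC = π(0.0151)⁴/32 = 5.10×10^-9 m⁴.
θ = (T/G)·Σ L_i/J_i = (120.2/16.2×10⁹)·(0.198/2.99×10^-8 + 0.0744/5.10×10^-9) = 0.1572 rad.

9.01°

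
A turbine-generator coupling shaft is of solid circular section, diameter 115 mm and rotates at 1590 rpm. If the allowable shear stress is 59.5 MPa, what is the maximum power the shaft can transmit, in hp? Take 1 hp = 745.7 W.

J = πd⁴/32 = π(0.115)⁴/32 = 1.717×10^-5 m⁴.
T_max = τ_allow·J/r = 5.95×10^7 × 1.717×10^-5 / 0.0575 = 17770 N·m.
ω = 2π·1590/60 = 166.5 rad/s, so P_max = T_max·ω = 2.958×10^6 W.

3970 hp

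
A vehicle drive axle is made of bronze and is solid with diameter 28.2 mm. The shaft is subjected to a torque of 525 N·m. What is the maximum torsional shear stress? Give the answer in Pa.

J = πd⁴/32 = π(0.0282)⁴/32 = 6.209×10^-8 m⁴.
τ_max = T·r/J = 525.0 × 0.0141 / 6.209×10^-8 = 1.192×10^8 Pa.

1.19e8 Pa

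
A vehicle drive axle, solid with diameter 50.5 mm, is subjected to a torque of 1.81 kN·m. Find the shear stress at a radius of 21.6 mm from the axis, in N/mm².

J = πd⁴/32 = π(0.0505)⁴/32 = 6.385×10^-7 m⁴.
Shear stress varies linearly with radius: τ = T·r/J = 1810 × 0.0216 / 6.385×10^-7 = 6.123×10^7 Pa.

61.2 N/mm²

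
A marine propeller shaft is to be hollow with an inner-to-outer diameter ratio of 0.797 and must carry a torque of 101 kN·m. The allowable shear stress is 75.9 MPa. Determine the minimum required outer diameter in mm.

For a hollow shaft with d_i/d_o = 0.797: τ_max = 16T/(π d_o³ (1−k⁴)), so d_o = [16T/(π τ_allow (1−k⁴))]^(1/3) = [16·101000/(π·7.59×10^7·0.5965)]^(1/3) = 0.2248 m.

225 mm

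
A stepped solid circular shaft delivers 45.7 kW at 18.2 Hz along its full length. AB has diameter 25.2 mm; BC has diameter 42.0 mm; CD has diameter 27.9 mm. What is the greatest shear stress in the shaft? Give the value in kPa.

ω = 2π·18.2 = 114.4 rad/s, so T = P/ω = 45.7×10³ / 114.4 = 399.6 N·m.
Under the same torque, τ_max = 16T/(πd³) is largest where d is smallest — segment AB (d = 25.2 mm).
τ_max = 16·399.6/(π·(0.0252)³) = 1.272×10^8 Pa.

127000 kPa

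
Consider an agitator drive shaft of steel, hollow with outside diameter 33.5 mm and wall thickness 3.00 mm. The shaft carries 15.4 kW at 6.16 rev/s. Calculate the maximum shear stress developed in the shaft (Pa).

ω = 2π·6.16 = 38.70 rad/s, so T = P/ω = 15.4×10³ / 38.70 = 397.9 N·m.
J = π(d_o⁴ − d_i⁴)/32 = π(0.0335⁴ − 0.0275⁴)/32 = 6.750×10^-8 m⁴.
τ_max = T·r/J = 397.9 × 0.0168 / 6.750×10^-8 = 9.874×10^7 Pa.

9.87e7 Pa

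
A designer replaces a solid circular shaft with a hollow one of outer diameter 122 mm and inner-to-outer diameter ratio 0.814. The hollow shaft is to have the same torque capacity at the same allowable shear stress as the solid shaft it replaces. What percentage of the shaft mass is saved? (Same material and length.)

Equal τ_max and T ⇒ the solid shaft needs d_s³ = d_o³(1−k⁴), so d_s = 122·(1−0.814⁴)^(1/3) = 100.6 mm.
Area ratio A_h/A_s = d_o²(1−k²)/d_s² = (1−k²)/(1−k⁴)^(2/3) = 0.4961.
Mass saving = 1 − 0.4961 = 50.4 %.

50.4 %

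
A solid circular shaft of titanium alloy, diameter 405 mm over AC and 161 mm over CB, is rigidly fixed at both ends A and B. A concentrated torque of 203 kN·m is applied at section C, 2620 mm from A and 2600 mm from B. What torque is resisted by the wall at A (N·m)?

Compatibility: T_A·a/J_AC = T_B·b/J_CB with T_A + T_B = T₀.
J_AC = 2.64×10^-3 m⁴, J_CB = 6.60×10^-5 m⁴, so T_A = T₀·(J_AC/a)/((J_AC/a)+(J_CB/b)) = 198000 N·m, T_B = 4983 N·m.

198000 N·m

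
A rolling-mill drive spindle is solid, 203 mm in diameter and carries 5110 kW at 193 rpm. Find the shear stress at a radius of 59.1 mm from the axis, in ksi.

13.0 ksi

ω = 2π·193/60 = 20.21 rad/s, so T = P/ω = 5110×10³ / 20.21 = 252800 N·m.
J = πd⁴/32 = π(0.203)⁴/32 = 1.667×10^-4 m⁴.
Shear stress varies linearly with radius: τ = T·r/J = 252800 × 0.0591 / 1.667×10^-4 = 8.963×10^7 Pa.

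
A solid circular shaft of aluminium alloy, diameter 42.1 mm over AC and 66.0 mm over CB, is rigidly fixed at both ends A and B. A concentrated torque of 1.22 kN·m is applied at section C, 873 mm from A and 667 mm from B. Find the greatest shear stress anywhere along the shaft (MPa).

Compatibility: T_A·a/J_AC = T_B·b/J_CB with T_A + T_B = T₀.
J_AC = 3.08×10^-7 m⁴, J_CB = 1.86×10^-6 m⁴, so T_A = T₀·(J_AC/a)/((J_AC/a)+(J_CB/b)) = 137.0 N·m, T_B = 1083 N·m.
τ in each portion: τ_AC = 9.35×10^6 Pa, τ_CB = 1.92×10^7 Pa; maximum is in CB.
τ_max = T_CB·r/J = 1083·0.0330/1.86×10^-6 = 1.919×10^7 Pa.

19.2 MPa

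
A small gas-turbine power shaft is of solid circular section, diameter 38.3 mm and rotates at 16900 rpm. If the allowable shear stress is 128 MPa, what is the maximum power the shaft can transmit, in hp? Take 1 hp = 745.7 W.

J = πd⁴/32 = π(0.0383)⁴/32 = 2.112×10^-7 m⁴.
T_max = τ_allow·J/r = 1.28×10^8 × 2.112×10^-7 / 0.0191 = 1412 N·m.
ω = 2π·16900/60 = 1770 rad/s, so P_max = T_max·ω = 2.499×10^6 W.

3350 hp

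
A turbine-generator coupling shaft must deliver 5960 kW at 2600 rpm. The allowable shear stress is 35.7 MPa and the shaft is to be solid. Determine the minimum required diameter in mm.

146 mm

ω = 2π·2600/60 = 272.3 rad/s, so T = P/ω = 5960×10³ / 272.3 = 21890 N·m.
For a solid shaft τ_max = 16T/(πd³), so d = (16T/(π τ_allow))^(1/3) = (16·21890/(π·3.57×10^7))^(1/3) = 0.1462 m.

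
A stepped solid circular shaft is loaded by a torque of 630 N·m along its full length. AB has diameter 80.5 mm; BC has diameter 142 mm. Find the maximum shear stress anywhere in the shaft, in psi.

Under the same torque, τ_max = 16T/(πd³) is largest where d is smallest — segment AB (d = 80.5 mm).
τ_max = 16·630.0/(π·(0.0805)³) = 6.151×10^6 Pa.

892 psi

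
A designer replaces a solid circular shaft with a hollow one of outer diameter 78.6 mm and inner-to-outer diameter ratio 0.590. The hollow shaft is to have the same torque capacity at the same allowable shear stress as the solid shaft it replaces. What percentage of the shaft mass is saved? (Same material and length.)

28.9 %

Equal τ_max and T ⇒ the solid shaft needs d_s³ = d_o³(1−k⁴), so d_s = 78.6·(1−0.590⁴)^(1/3) = 75.29 mm.
Area ratio A_h/A_s = d_o²(1−k²)/d_s² = (1−k²)/(1−k⁴)^(2/3) = 0.7105.
Mass saving = 1 − 0.7105 = 28.9 %.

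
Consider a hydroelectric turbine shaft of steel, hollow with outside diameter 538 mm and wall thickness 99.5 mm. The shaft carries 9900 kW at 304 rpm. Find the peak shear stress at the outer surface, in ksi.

ω = 2π·304/60 = 31.83 rad/s, so T = P/ω = 9900×10³ / 31.83 = 311000 N·m.
J = π(d_o⁴ − d_i⁴)/32 = π(0.538⁴ − 0.339⁴)/32 = 6.928×10^-3 m⁴.
τ_max = T·r/J = 311000 × 0.269 / 6.928×10^-3 = 1.207×10^7 Pa.

1.75 ksi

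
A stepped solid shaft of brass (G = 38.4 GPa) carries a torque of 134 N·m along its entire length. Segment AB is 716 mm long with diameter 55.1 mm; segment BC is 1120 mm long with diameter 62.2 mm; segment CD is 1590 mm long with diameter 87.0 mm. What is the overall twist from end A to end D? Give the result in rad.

0.00641 rad

J_AB = π(0.0551)⁴/32 = 9.05×10^-7 m⁴; J_BC = π(0.0622)⁴/32 = 1.47×10^-6 m⁴; J_CD = π(0.0870)⁴/32 = 5.62×10^-6 m⁴.
θ = (T/G)·Σ L_i/J_i = (134.0/38.4×10⁹)·(0.716/9.05×10^-7 + 1.12/1.47×10^-6 + 1.59/5.62×10^-6) = 6.407×10^-3 rad.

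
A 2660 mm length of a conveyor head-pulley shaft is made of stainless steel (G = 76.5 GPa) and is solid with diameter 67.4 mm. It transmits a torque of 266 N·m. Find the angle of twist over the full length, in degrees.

0.262°

J = πd⁴/32 = π(0.0674)⁴/32 = 2.026×10^-6 m⁴.
θ = T·L/(G·J) = 266.0 × 2.66 / (76.5×10⁹ × 2.026×10^-6) = 4.565×10^-3 rad.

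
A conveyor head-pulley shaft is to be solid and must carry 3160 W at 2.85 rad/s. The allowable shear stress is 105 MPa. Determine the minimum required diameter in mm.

ω = 2.85 rad/s, so T = P/ω = 3160 / 2.850 = 1109 N·m.
For a solid shaft τ_max = 16T/(πd³), so d = (16T/(π τ_allow))^(1/3) = (16·1109/(π·1.05×10^8))^(1/3) = 0.03775 m.

37.7 mm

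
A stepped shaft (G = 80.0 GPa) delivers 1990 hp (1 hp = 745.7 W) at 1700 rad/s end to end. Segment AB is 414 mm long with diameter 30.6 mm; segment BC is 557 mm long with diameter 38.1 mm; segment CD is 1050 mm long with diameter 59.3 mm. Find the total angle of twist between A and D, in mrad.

91.3 mrad

ω = 1700 rad/s, so T = P/ω = 1990×745.7 / 1700 = 872.9 N·m.
J_AB = π(0.0306)⁴/32 = 8.61×10^-8 m⁴; J_BC = π(0.0381)⁴/32 = 2.07×10^-7 m⁴; J_CD = π(0.0593)⁴/32 = 1.21×10^-6 m⁴.
θ = (T/G)·Σ L_i/J_i = (872.9/80.0×10⁹)·(0.414/8.61×10^-8 + 0.557/2.07×10^-7 + 1.05/1.21×10^-6) = 0.09130 rad.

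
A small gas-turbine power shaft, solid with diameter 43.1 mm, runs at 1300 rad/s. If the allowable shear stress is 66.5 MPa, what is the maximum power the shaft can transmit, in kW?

J = πd⁴/32 = π(0.0431)⁴/32 = 3.388×10^-7 m⁴.
T_max = τ_allow·J/r = 6.65×10^7 × 3.388×10^-7 / 0.0215 = 1045 N·m.
ω = 1300 rad/s, so P_max = T_max·ω = 1.359×10^6 W.

1360 kW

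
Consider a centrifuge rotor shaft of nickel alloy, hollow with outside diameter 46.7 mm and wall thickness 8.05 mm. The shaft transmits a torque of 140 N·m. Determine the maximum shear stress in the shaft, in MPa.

8.58 MPa

J = π(d_o⁴ − d_i⁴)/32 = π(0.0467⁴ − 0.0306⁴)/32 = 3.809×10^-7 m⁴.
τ_max = T·r/J = 140.0 × 0.0234 / 3.809×10^-7 = 8.583×10^6 Pa.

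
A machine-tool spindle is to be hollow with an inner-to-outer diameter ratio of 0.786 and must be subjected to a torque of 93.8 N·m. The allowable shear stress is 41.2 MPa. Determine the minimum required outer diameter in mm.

For a hollow shaft with d_i/d_o = 0.786: τ_max = 16T/(π d_o³ (1−k⁴)), so d_o = [16T/(π τ_allow (1−k⁴))]^(1/3) = [16·93.80/(π·4.12×10^7·0.6183)]^(1/3) = 0.02657 m.

26.6 mm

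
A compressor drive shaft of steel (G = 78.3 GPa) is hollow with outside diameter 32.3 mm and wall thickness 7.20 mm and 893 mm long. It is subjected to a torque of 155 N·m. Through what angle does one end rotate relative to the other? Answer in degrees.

1.05°

J = π(d_o⁴ − d_i⁴)/32 = π(0.0323⁴ − 0.0179⁴)/32 = 9.678×10^-8 m⁴.
θ = T·L/(G·J) = 155.0 × 0.893 / (78.3×10⁹ × 9.678×10^-8) = 0.01827 rad.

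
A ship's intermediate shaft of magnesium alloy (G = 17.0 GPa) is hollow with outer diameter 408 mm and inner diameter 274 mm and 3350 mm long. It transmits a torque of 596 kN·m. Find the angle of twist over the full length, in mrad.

54.2 mrad

J = π(d_o⁴ − d_i⁴)/32 = π(0.408⁴ − 0.274⁴)/32 = 2.167×10^-3 m⁴.
θ = T·L/(G·J) = 596000 × 3.35 / (17.0×10⁹ × 2.167×10^-3) = 0.05420 rad.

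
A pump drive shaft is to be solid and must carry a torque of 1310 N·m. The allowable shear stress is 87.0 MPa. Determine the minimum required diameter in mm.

For a solid shaft τ_max = 16T/(πd³), so d = (16T/(π τ_allow))^(1/3) = (16·1310/(π·8.70×10^7))^(1/3) = 0.04249 m.

42.5 mm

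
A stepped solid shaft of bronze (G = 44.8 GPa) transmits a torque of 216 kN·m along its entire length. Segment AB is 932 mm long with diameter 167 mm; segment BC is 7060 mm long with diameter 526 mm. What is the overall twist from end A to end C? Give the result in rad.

J_AB = π(0.167)⁴/32 = 7.64×10^-5 m⁴; J_BC = π(0.526)⁴/32 = 7.52×10^-3 m⁴.
θ = (T/G)·Σ L_i/J_i = (216000/44.8×10⁹)·(0.932/7.64×10^-5 + 7.06/7.52×10^-3) = 0.06338 rad.

0.0634 rad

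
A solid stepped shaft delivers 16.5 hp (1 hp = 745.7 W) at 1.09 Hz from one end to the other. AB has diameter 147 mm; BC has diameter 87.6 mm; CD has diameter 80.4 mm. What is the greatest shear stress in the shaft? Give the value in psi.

ω = 2π·1.09 = 6.849 rad/s, so T = P/ω = 16.5×745.7 / 6.849 = 1797 N·m.
Under the same torque, τ_max = 16T/(πd³) is largest where d is smallest — segment CD (d = 80.4 mm).
τ_max = 16·1797/(π·(0.0804)³) = 1.761×10^7 Pa.

2550 psi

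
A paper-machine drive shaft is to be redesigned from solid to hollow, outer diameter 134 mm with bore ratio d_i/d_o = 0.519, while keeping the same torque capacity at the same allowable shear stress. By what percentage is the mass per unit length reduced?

23.2 %

Equal τ_max and T ⇒ the solid shaft needs d_s³ = d_o³(1−k⁴), so d_s = 134·(1−0.519⁴)^(1/3) = 130.7 mm.
Area ratio A_h/A_s = d_o²(1−k²)/d_s² = (1−k²)/(1−k⁴)^(2/3) = 0.7683.
Mass saving = 1 − 0.7683 = 23.2 %.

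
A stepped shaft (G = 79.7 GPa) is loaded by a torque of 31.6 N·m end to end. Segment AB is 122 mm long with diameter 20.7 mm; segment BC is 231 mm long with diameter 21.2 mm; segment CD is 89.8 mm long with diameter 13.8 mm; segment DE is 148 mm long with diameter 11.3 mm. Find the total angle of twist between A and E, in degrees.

3.09°

J_AB = π(0.0207)⁴/32 = 1.80×10^-8 m⁴; J_BC = π(0.0212)⁴/32 = 1.98×10^-8 m⁴; J_CD = π(0.0138)⁴/32 = 3.56×10^-9 m⁴; J_DE = π(0.0113)⁴/32 = 1.60×10^-9 m⁴.
θ = (T/G)·Σ L_i/J_i = (31.60/79.7×10⁹)·(0.122/1.80×10^-8 + 0.231/1.98×10^-8 + 0.0898/3.56×10^-9 + 0.148/1.60×10^-9) = 0.05396 rad.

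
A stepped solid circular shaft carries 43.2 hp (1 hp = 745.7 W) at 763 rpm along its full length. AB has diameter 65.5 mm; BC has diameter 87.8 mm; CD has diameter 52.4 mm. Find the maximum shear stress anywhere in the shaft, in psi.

2070 psi

ω = 2π·763/60 = 79.90 rad/s, so T = P/ω = 43.2×745.7 / 79.90 = 403.2 N·m.
Under the same torque, τ_max = 16T/(πd³) is largest where d is smallest — segment CD (d = 52.4 mm).
τ_max = 16·403.2/(π·(0.0524)³) = 1.427×10^7 Pa.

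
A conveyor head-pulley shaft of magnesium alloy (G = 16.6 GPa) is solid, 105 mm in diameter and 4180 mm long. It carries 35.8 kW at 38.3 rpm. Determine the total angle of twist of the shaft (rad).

ω = 2π·38.3/60 = 4.011 rad/s, so T = P/ω = 35.8×10³ / 4.011 = 8926 N·m.
J = πd⁴/32 = π(0.105)⁴/32 = 1.193×10^-5 m⁴.
θ = T·L/(G·J) = 8926 × 4.18 / (16.6×10⁹ × 1.193×10^-5) = 0.1884 rad.

0.188 rad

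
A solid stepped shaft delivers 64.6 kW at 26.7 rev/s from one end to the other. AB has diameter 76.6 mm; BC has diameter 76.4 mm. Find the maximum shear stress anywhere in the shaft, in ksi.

0.638 ksi

ω = 2π·26.7 = 167.8 rad/s, so T = P/ω = 64.6×10³ / 167.8 = 385.1 N·m.
Under the same torque, τ_max = 16T/(πd³) is largest where d is smallest — segment BC (d = 76.4 mm).
τ_max = 16·385.1/(π·(0.0764)³) = 4.398×10^6 Pa.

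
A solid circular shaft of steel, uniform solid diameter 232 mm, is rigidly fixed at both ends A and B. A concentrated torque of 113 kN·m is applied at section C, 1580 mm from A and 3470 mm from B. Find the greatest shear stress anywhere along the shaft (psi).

4590 psi

With uniform GJ and both ends fixed, compatibility θ_AC = θ_CB gives T_A·a = T_B·b, together with T_A + T_B = T₀.
T_A = T₀·b/(a+b) = 113000·3470/5050 = 77650 N·m; T_B = 35350 N·m.
τ in each portion: τ_AC = 3.17×10^7 Pa, τ_CB = 1.44×10^7 Pa; maximum is in AC.
τ_max = T_AC·r/J = 77650·0.116/2.84×10^-4 = 3.167×10^7 Pa.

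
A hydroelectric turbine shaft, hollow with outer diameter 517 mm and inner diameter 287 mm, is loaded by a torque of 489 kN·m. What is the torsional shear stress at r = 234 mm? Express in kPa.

J = π(d_o⁴ − d_i⁴)/32 = π(0.517⁴ − 0.287⁴)/32 = 6.348×10^-3 m⁴.
Shear stress varies linearly with radius: τ = T·r/J = 489000 × 0.234 / 6.348×10^-3 = 1.803×10^7 Pa.

18000 kPa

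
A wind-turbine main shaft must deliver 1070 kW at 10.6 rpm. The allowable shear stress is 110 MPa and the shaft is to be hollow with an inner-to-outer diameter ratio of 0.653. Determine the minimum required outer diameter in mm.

ω = 2π·10.6/60 = 1.110 rad/s, so T = P/ω = 1070×10³ / 1.110 = 963900 N·m.
For a hollow shaft with d_i/d_o = 0.653: τ_max = 16T/(π d_o³ (1−k⁴)), so d_o = [16T/(π τ_allow (1−k⁴))]^(1/3) = [16·963900/(π·1.10×10^8·0.8182)]^(1/3) = 0.3793 m.

379 mm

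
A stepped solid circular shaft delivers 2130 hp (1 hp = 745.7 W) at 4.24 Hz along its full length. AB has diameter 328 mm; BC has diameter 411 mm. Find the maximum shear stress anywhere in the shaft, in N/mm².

ω = 2π·4.24 = 26.64 rad/s, so T = P/ω = 2130×745.7 / 26.64 = 59620 N·m.
Under the same torque, τ_max = 16T/(πd³) is largest where d is smallest — segment AB (d = 328 mm).
τ_max = 16·59620/(π·(0.328)³) = 8.605×10^6 Pa.

8.60 N/mm²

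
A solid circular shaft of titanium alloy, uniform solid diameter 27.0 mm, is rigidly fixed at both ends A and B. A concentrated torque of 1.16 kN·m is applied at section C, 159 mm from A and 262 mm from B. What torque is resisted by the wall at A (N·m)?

722 N·m

With uniform GJ and both ends fixed, compatibility θ_AC = θ_CB gives T_A·a = T_B·b, together with T_A + T_B = T₀.
T_A = T₀·b/(a+b) = 1160·262/421.0 = 721.9 N·m; T_B = 438.1 N·m.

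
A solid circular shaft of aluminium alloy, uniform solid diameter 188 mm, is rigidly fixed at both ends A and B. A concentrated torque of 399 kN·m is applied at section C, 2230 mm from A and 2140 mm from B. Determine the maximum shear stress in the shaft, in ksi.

22.6 ksi

With uniform GJ and both ends fixed, compatibility θ_AC = θ_CB gives T_A·a = T_B·b, together with T_A + T_B = T₀.
T_A = T₀·b/(a+b) = 399000·2140/4370 = 195400 N·m; T_B = 203600 N·m.
τ in each portion: τ_AC = 1.50×10^8 Pa, τ_CB = 1.56×10^8 Pa; maximum is in CB.
τ_max = T_CB·r/J = 203600·0.0940/1.23×10^-4 = 1.561×10^8 Pa.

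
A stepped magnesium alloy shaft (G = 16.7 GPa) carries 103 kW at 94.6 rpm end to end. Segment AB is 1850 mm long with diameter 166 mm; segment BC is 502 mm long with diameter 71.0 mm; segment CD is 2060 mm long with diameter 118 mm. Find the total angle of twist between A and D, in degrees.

11.9°

ω = 2π·94.6/60 = 9.906 rad/s, so T = P/ω = 103×10³ / 9.906 = 10400 N·m.
J_AB = π(0.166)⁴/32 = 7.45×10^-5 m⁴; J_BC = π(0.0710)⁴/32 = 2.49×10^-6 m⁴; J_CD = π(0.118)⁴/32 = 1.90×10^-5 m⁴.
θ = (T/G)·Σ L_i/J_i = (10400/16.7×10⁹)·(1.85/7.45×10^-5 + 0.502/2.49×10^-6 + 2.06/1.90×10^-5) = 0.2081 rad.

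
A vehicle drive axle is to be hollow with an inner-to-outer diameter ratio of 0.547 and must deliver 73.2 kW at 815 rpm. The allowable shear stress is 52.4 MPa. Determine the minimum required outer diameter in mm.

45.1 mm

ω = 2π·815/60 = 85.35 rad/s, so T = P/ω = 73.2×10³ / 85.35 = 857.7 N·m.
For a hollow shaft with d_i/d_o = 0.547: τ_max = 16T/(π d_o³ (1−k⁴)), so d_o = [16T/(π τ_allow (1−k⁴))]^(1/3) = [16·857.7/(π·5.24×10^7·0.9105)]^(1/3) = 0.04507 m.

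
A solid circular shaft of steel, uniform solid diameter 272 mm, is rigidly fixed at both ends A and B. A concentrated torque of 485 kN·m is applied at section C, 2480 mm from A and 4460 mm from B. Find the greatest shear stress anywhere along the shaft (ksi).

11.4 ksi

With uniform GJ and both ends fixed, compatibility θ_AC = θ_CB gives T_A·a = T_B·b, together with T_A + T_B = T₀.
T_A = T₀·b/(a+b) = 485000·4460/6940 = 311700 N·m; T_B = 173300 N·m.
τ in each portion: τ_AC = 7.89×10^7 Pa, τ_CB = 4.39×10^7 Pa; maximum is in AC.
τ_max = T_AC·r/J = 311700·0.136/5.37×10^-4 = 7.888×10^7 Pa.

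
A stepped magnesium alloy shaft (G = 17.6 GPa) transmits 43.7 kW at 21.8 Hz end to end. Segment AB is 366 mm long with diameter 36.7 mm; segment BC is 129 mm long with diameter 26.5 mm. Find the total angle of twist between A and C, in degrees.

4.90°

ω = 2π·21.8 = 137.0 rad/s, so T = P/ω = 43.7×10³ / 137.0 = 319.0 N·m.
J_AB = π(0.0367)⁴/32 = 1.78×10^-7 m⁴; J_BC = π(0.0265)⁴/32 = 4.84×10^-8 m⁴.
θ = (T/G)·Σ L_i/J_i = (319.0/17.6×10⁹)·(0.366/1.78×10^-7 + 0.129/4.84×10^-8) = 0.08555 rad.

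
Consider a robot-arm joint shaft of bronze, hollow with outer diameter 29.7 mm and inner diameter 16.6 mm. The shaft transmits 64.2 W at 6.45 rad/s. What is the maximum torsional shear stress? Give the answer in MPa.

2.14 MPa

ω = 6.45 rad/s, so T = P/ω = 64.2 / 6.450 = 9.953 N·m.
J = π(d_o⁴ − d_i⁴)/32 = π(0.0297⁴ − 0.0166⁴)/32 = 6.893×10^-8 m⁴.
τ_max = T·r/J = 9.953 × 0.0149 / 6.893×10^-8 = 2.144×10^6 Pa.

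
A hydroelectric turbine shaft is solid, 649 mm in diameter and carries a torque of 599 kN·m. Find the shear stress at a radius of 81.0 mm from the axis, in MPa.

J = πd⁴/32 = π(0.649)⁴/32 = 0.01742 m⁴.
Shear stress varies linearly with radius: τ = T·r/J = 599000 × 0.0810 / 0.01742 = 2.786×10^6 Pa.

2.79 MPa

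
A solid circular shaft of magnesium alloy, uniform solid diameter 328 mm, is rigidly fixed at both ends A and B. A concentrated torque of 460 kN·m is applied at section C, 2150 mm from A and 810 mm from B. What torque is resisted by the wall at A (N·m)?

126000 N·m

With uniform GJ and both ends fixed, compatibility θ_AC = θ_CB gives T_A·a = T_B·b, together with T_A + T_B = T₀.
T_A = T₀·b/(a+b) = 460000·810/2960 = 125900 N·m; T_B = 334100 N·m.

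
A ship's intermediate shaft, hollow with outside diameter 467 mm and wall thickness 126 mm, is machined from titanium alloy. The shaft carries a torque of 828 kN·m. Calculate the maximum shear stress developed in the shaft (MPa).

J = π(d_o⁴ − d_i⁴)/32 = π(0.467⁴ − 0.215⁴)/32 = 4.460×10^-3 m⁴.
τ_max = T·r/J = 828000 × 0.234 / 4.460×10^-3 = 4.335×10^7 Pa.

43.4 MPa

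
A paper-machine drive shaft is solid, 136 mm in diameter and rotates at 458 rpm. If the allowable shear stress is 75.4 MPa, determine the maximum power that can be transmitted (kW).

1790 kW

J = πd⁴/32 = π(0.136)⁴/32 = 3.359×10^-5 m⁴.
T_max = τ_allow·J/r = 7.54×10^7 × 3.359×10^-5 / 0.0680 = 37240 N·m.
ω = 2π·458/60 = 47.96 rad/s, so P_max = T_max·ω = 1.786×10^6 W.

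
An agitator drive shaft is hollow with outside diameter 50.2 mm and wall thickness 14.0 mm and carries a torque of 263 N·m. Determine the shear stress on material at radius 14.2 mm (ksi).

0.903 ksi

J = π(d_o⁴ − d_i⁴)/32 = π(0.0502⁴ − 0.0222⁴)/32 = 5.996×10^-7 m⁴.
Shear stress varies linearly with radius: τ = T·r/J = 263.0 × 0.0142 / 5.996×10^-7 = 6.228×10^6 Pa.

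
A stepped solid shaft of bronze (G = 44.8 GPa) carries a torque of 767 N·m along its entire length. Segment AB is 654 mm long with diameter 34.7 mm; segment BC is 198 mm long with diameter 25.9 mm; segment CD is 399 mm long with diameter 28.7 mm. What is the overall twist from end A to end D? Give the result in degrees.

14.8°

J_AB = π(0.0347)⁴/32 = 1.42×10^-7 m⁴; J_BC = π(0.0259)⁴/32 = 4.42×10^-8 m⁴; J_CD = π(0.0287)⁴/32 = 6.66×10^-8 m⁴.
θ = (T/G)·Σ L_i/J_i = (767.0/44.8×10⁹)·(0.654/1.42×10^-7 + 0.198/4.42×10^-8 + 0.399/6.66×10^-8) = 0.2580 rad.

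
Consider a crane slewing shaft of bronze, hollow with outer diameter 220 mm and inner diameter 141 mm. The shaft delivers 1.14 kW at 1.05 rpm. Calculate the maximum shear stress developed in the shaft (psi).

865 psi

ω = 2π·1.05/60 = 0.1100 rad/s, so T = P/ω = 1.14×10³ / 0.1100 = 10370 N·m.
J = π(d_o⁴ − d_i⁴)/32 = π(0.220⁴ − 0.141⁴)/32 = 1.912×10^-4 m⁴.
τ_max = T·r/J = 10370 × 0.110 / 1.912×10^-4 = 5.965×10^6 Pa.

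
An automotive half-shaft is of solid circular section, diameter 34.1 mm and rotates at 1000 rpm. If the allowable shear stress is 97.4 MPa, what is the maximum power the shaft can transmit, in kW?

J = πd⁴/32 = π(0.0341)⁴/32 = 1.327×10^-7 m⁴.
T_max = τ_allow·J/r = 9.74×10^7 × 1.327×10^-7 / 0.0170 = 758.3 N·m.
ω = 2π·1000/60 = 104.7 rad/s, so P_max = T_max·ω = 7.941×10^4 W.

79.4 kW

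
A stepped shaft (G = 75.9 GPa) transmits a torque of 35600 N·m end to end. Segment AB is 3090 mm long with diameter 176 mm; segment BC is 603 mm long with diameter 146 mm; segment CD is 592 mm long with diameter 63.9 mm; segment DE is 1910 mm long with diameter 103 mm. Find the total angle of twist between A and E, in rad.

J_AB = π(0.176)⁴/32 = 9.42×10^-5 m⁴; J_BC = π(0.146)⁴/32 = 4.46×10^-5 m⁴; J_CD = π(0.0639)⁴/32 = 1.64×10^-6 m⁴; J_DE = π(0.103)⁴/32 = 1.10×10^-5 m⁴.
θ = (T/G)·Σ L_i/J_i = (35600/75.9×10⁹)·(3.09/9.42×10^-5 + 0.603/4.46×10^-5 + 0.592/1.64×10^-6 + 1.91/1.10×10^-5) = 0.2724 rad.

0.272 rad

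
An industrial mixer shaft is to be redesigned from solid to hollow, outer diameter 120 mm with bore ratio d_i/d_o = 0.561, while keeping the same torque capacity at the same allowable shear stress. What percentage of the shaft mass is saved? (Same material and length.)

26.5 %

Equal τ_max and T ⇒ the solid shaft needs d_s³ = d_o³(1−k⁴), so d_s = 120·(1−0.561⁴)^(1/3) = 115.9 mm.
Area ratio A_h/A_s = d_o²(1−k²)/d_s² = (1−k²)/(1−k⁴)^(2/3) = 0.7346.
Mass saving = 1 − 0.7346 = 26.5 %.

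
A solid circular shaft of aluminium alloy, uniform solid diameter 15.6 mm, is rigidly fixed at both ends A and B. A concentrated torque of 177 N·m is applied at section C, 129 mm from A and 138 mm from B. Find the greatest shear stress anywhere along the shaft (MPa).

With uniform GJ and both ends fixed, compatibility θ_AC = θ_CB gives T_A·a = T_B·b, together with T_A + T_B = T₀.
T_A = T₀·b/(a+b) = 177.0·138/267.0 = 91.48 N·m; T_B = 85.52 N·m.
τ in each portion: τ_AC = 1.23×10^8 Pa, τ_CB = 1.15×10^8 Pa; maximum is in AC.
τ_max = T_AC·r/J = 91.48·0.00780/5.81×10^-9 = 1.227×10^8 Pa.

123 MPa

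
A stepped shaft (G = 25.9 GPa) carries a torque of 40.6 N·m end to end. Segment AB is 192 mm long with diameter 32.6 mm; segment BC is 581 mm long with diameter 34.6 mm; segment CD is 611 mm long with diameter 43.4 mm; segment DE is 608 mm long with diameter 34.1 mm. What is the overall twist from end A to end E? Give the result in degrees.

J_AB = π(0.0326)⁴/32 = 1.11×10^-7 m⁴; J_BC = π(0.0346)⁴/32 = 1.41×10^-7 m⁴; J_CD = π(0.0434)⁴/32 = 3.48×10^-7 m⁴; J_DE = π(0.0341)⁴/32 = 1.33×10^-7 m⁴.
θ = (T/G)·Σ L_i/J_i = (40.60/25.9×10⁹)·(0.192/1.11×10^-7 + 0.581/1.41×10^-7 + 0.611/3.48×10^-7 + 0.608/1.33×10^-7) = 0.01912 rad.

1.10°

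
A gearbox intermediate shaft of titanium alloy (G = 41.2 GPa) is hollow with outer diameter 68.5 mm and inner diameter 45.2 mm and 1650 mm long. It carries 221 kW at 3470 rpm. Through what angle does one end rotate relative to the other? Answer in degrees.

0.797°

ω = 2π·3470/60 = 363.4 rad/s, so T = P/ω = 221×10³ / 363.4 = 608.2 N·m.
J = π(d_o⁴ − d_i⁴)/32 = π(0.0685⁴ − 0.0452⁴)/32 = 1.752×10^-6 m⁴.
θ = T·L/(G·J) = 608.2 × 1.65 / (41.2×10⁹ × 1.752×10^-6) = 0.01390 rad.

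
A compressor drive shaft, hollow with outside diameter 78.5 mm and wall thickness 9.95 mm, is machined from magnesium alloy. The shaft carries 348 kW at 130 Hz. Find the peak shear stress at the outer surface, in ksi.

0.944 ksi

ω = 2π·130 = 816.8 rad/s, so T = P/ω = 348×10³ / 816.8 = 426.0 N·m.
J = π(d_o⁴ − d_i⁴)/32 = π(0.0785⁴ − 0.0586⁴)/32 = 2.570×10^-6 m⁴.
τ_max = T·r/J = 426.0 × 0.0393 / 2.570×10^-6 = 6.506×10^6 Pa.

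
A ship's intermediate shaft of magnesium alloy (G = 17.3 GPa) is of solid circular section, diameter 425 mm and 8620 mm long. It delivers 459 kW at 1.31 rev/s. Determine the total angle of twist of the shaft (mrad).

8.67 mrad

ω = 2π·1.31 = 8.231 rad/s, so T = P/ω = 459×10³ / 8.231 = 55760 N·m.
J = πd⁴/32 = π(0.425)⁴/32 = 3.203×10^-3 m⁴.
θ = T·L/(G·J) = 55760 × 8.62 / (17.3×10⁹ × 3.203×10^-3) = 8.675×10^-3 rad.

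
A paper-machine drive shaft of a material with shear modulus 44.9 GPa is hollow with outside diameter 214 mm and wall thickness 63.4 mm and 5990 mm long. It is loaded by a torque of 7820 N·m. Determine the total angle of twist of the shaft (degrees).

J = π(d_o⁴ − d_i⁴)/32 = π(0.214⁴ − 0.0872⁴)/32 = 2.002×10^-4 m⁴.
θ = T·L/(G·J) = 7820 × 5.99 / (44.9×10⁹ × 2.002×10^-4) = 5.210×10^-3 rad.

0.299°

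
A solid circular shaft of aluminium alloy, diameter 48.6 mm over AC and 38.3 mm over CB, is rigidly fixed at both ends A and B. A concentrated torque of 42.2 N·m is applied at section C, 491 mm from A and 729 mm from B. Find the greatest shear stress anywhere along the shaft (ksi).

0.216 ksi

Compatibility: T_A·a/J_AC = T_B·b/J_CB with T_A + T_B = T₀.
J_AC = 5.48×10^-7 m⁴, J_CB = 2.11×10^-7 m⁴, so T_A = T₀·(J_AC/a)/((J_AC/a)+(J_CB/b)) = 33.50 N·m, T_B = 8.702 N·m.
τ in each portion: τ_AC = 1.49×10^6 Pa, τ_CB = 7.89×10^5 Pa; maximum is in AC.
τ_max = T_AC·r/J = 33.50·0.0243/5.48×10^-7 = 1.486×10^6 Pa.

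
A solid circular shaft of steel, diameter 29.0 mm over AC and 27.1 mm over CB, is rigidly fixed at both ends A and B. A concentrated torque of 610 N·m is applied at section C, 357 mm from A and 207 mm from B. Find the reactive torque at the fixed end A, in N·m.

Compatibility: T_A·a/J_AC = T_B·b/J_CB with T_A + T_B = T₀.
J_AC = 6.94×10^-8 m⁴, J_CB = 5.30×10^-8 m⁴, so T_A = T₀·(J_AC/a)/((J_AC/a)+(J_CB/b)) = 263.5 N·m, T_B = 346.5 N·m.

263 N·m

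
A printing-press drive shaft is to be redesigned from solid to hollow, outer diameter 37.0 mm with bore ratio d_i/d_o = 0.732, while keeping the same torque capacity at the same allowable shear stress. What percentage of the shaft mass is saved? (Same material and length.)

41.8 %

Equal τ_max and T ⇒ the solid shaft needs d_s³ = d_o³(1−k⁴), so d_s = 37.0·(1−0.732⁴)^(1/3) = 33.05 mm.
Area ratio A_h/A_s = d_o²(1−k²)/d_s² = (1−k²)/(1−k⁴)^(2/3) = 0.5817.
Mass saving = 1 − 0.5817 = 41.8 %.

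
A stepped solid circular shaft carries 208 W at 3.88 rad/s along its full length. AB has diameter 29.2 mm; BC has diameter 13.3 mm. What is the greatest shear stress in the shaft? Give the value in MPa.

ω = 3.88 rad/s, so T = P/ω = 208 / 3.880 = 53.61 N·m.
Under the same torque, τ_max = 16T/(πd³) is largest where d is smallest — segment BC (d = 13.3 mm).
τ_max = 16·53.61/(π·(0.0133)³) = 1.161×10^8 Pa.

116 MPa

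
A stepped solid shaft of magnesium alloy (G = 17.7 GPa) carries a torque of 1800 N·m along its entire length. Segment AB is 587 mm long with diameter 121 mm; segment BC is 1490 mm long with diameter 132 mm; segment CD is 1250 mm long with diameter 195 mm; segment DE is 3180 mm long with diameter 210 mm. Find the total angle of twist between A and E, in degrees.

0.602°

J_AB = π(0.121)⁴/32 = 2.10×10^-5 m⁴; J_BC = π(0.132)⁴/32 = 2.98×10^-5 m⁴; J_CD = π(0.195)⁴/32 = 1.42×10^-4 m⁴; J_DE = π(0.210)⁴/32 = 1.91×10^-4 m⁴.
θ = (T/G)·Σ L_i/J_i = (1800/17.7×10⁹)·(0.587/2.10×10^-5 + 1.49/2.98×10^-5 + 1.25/1.42×10^-4 + 3.18/1.91×10^-4) = 0.01051 rad.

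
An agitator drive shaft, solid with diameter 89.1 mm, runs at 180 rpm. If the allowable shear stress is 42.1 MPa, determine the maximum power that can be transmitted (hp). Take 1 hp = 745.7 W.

J = πd⁴/32 = π(0.0891)⁴/32 = 6.187×10^-6 m⁴.
T_max = τ_allow·J/r = 4.21×10^7 × 6.187×10^-6 / 0.0445 = 5847 N·m.
ω = 2π·180/60 = 18.85 rad/s, so P_max = T_max·ω = 1.102×10^5 W.

148 hp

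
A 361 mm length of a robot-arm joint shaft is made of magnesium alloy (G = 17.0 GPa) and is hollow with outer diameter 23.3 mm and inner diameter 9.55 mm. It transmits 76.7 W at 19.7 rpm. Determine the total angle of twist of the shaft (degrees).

ω = 2π·19.7/60 = 2.063 rad/s, so T = P/ω = 76.7 / 2.063 = 37.18 N·m.
J = π(d_o⁴ − d_i⁴)/32 = π(0.0233⁴ − 0.00955⁴)/32 = 2.812×10^-8 m⁴.
θ = T·L/(G·J) = 37.18 × 0.361 / (17.0×10⁹ × 2.812×10^-8) = 0.02808 rad.

1.61°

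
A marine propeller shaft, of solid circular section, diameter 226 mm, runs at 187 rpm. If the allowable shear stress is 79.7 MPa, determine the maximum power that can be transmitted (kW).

3540 kW

J = πd⁴/32 = π(0.226)⁴/32 = 2.561×10^-4 m⁴.
T_max = τ_allow·J/r = 7.97×10^7 × 2.561×10^-4 / 0.113 = 180600 N·m.
ω = 2π·187/60 = 19.58 rad/s, so P_max = T_max·ω = 3.537×10^6 W.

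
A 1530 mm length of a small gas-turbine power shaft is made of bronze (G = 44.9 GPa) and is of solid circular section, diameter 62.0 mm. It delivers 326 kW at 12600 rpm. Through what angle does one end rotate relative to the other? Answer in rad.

ω = 2π·12600/60 = 1319 rad/s, so T = P/ω = 326×10³ / 1319 = 247.1 N·m.
J = πd⁴/32 = π(0.0620)⁴/32 = 1.451×10^-6 m⁴.
θ = T·L/(G·J) = 247.1 × 1.53 / (44.9×10⁹ × 1.451×10^-6) = 5.804×10^-3 rad.

0.00580 rad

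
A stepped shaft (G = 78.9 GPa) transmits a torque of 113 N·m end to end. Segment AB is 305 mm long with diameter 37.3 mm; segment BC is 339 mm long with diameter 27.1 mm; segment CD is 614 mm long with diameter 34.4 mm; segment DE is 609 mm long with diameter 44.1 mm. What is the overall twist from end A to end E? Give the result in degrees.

1.16°

J_AB = π(0.0373)⁴/32 = 1.90×10^-7 m⁴; J_BC = π(0.0271)⁴/32 = 5.30×10^-8 m⁴; J_CD = π(0.0344)⁴/32 = 1.37×10^-7 m⁴; J_DE = π(0.0441)⁴/32 = 3.71×10^-7 m⁴.
θ = (T/G)·Σ L_i/J_i = (113.0/78.9×10⁹)·(0.305/1.90×10^-7 + 0.339/5.30×10^-8 + 0.614/1.37×10^-7 + 0.609/3.71×10^-7) = 0.02021 rad.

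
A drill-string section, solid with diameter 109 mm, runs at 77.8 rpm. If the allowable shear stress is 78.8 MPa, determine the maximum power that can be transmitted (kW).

163 kW

J = πd⁴/32 = π(0.109)⁴/32 = 1.386×10^-5 m⁴.
T_max = τ_allow·J/r = 7.88×10^7 × 1.386×10^-5 / 0.0545 = 20040 N·m.
ω = 2π·77.8/60 = 8.147 rad/s, so P_max = T_max·ω = 1.632×10^5 W.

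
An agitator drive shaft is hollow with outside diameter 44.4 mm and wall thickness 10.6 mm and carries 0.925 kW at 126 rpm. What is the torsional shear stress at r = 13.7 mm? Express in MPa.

2.72 MPa

ω = 2π·126/60 = 13.19 rad/s, so T = P/ω = 0.925×10³ / 13.19 = 70.10 N·m.
J = π(d_o⁴ − d_i⁴)/32 = π(0.0444⁴ − 0.0232⁴)/32 = 3.531×10^-7 m⁴.
Shear stress varies linearly with radius: τ = T·r/J = 70.10 × 0.0137 / 3.531×10^-7 = 2.720×10^6 Pa.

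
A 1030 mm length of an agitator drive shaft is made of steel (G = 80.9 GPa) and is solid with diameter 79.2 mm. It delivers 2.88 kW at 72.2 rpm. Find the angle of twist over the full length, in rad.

0.00126 rad

ω = 2π·72.2/60 = 7.561 rad/s, so T = P/ω = 2.88×10³ / 7.561 = 380.9 N·m.
J = πd⁴/32 = π(0.0792)⁴/32 = 3.863×10^-6 m⁴.
θ = T·L/(G·J) = 380.9 × 1.03 / (80.9×10⁹ × 3.863×10^-6) = 1.255×10^-3 rad.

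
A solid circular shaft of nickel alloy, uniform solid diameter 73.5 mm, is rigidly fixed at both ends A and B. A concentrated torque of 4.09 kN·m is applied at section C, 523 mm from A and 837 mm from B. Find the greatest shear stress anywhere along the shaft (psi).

4680 psi

With uniform GJ and both ends fixed, compatibility θ_AC = θ_CB gives T_A·a = T_B·b, together with T_A + T_B = T₀.
T_A = T₀·b/(a+b) = 4090·837/1360 = 2517 N·m; T_B = 1573 N·m.
τ in each portion: τ_AC = 3.23×10^7 Pa, τ_CB = 2.02×10^7 Pa; maximum is in AC.
τ_max = T_AC·r/J = 2517·0.0367/2.87×10^-6 = 3.229×10^7 Pa.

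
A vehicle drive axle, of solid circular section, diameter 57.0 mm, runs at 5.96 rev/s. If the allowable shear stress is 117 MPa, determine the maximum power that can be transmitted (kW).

159 kW

J = πd⁴/32 = π(0.0570)⁴/32 = 1.036×10^-6 m⁴.
T_max = τ_allow·J/r = 1.17×10^8 × 1.036×10^-6 / 0.0285 = 4254 N·m.
ω = 2π·5.96 = 37.45 rad/s, so P_max = T_max·ω = 1.593×10^5 W.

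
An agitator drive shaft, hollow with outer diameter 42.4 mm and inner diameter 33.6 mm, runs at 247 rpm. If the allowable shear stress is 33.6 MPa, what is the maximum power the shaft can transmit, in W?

7880 W

J = π(d_o⁴ − d_i⁴)/32 = π(0.0424⁴ − 0.0336⁴)/32 = 1.922×10^-7 m⁴.
T_max = τ_allow·J/r = 3.36×10^7 × 1.922×10^-7 / 0.0212 = 304.6 N·m.
ω = 2π·247/60 = 25.87 rad/s, so P_max = T_max·ω = 7878 W.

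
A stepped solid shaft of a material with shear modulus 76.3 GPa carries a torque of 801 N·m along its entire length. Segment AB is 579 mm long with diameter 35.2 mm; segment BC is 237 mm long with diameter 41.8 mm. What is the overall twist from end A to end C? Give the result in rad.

0.0486 rad

J_AB = π(0.0352)⁴/32 = 1.51×10^-7 m⁴; J_BC = π(0.0418)⁴/32 = 3.00×10^-7 m⁴.
θ = (T/G)·Σ L_i/J_i = (801.0/76.3×10⁹)·(0.579/1.51×10^-7 + 0.237/3.00×10^-7) = 0.04863 rad.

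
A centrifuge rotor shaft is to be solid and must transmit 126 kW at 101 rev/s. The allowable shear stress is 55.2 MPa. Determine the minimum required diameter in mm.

26.4 mm

ω = 2π·101 = 634.6 rad/s, so T = P/ω = 126×10³ / 634.6 = 198.5 N·m.
For a solid shaft τ_max = 16T/(πd³), so d = (16T/(π τ_allow))^(1/3) = (16·198.5/(π·5.52×10^7))^(1/3) = 0.02636 m.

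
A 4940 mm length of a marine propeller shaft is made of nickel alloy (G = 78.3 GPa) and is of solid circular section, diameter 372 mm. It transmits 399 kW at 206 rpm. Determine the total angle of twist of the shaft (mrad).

ω = 2π·206/60 = 21.57 rad/s, so T = P/ω = 399×10³ / 21.57 = 18500 N·m.
J = πd⁴/32 = π(0.372)⁴/32 = 1.880×10^-3 m⁴.
θ = T·L/(G·J) = 18500 × 4.94 / (78.3×10⁹ × 1.880×10^-3) = 6.207×10^-4 rad.

0.621 mrad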